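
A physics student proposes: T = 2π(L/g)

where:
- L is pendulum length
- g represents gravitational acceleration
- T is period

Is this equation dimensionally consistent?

No

L (pendulum length) has dimensions [L].
g (gravitational acceleration) has dimensions [L T^-2].
T (period) has dimensions [T].

Left side: [T]
Right side: [T^2]

The two sides have different dimensions, so the equation is NOT dimensionally consistent.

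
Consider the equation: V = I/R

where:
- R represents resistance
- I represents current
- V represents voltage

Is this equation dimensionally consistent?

No

R (resistance) has dimensions [I^-2 L^2 M T^-3].
I (current) has dimensions [I].
V (voltage) has dimensions [I^-1 L^2 M T^-3].

Left side: [I^-1 L^2 M T^-3]
Right side: [I^3 L^-2 M^-1 T^3]

The two sides have different dimensions, so the equation is NOT dimensionally consistent.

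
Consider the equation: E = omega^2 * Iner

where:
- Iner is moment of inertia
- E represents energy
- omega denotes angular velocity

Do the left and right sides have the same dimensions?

Yes

Iner (moment of inertia) has dimensions [L^2 M].
E (energy) has dimensions [L^2 M T^-2].
omega (angular velocity) has dimensions [T^-1].

Left side: [L^2 M T^-2]
Right side: [L^2 M T^-2]

Both sides have the same dimensions, so the equation is dimensionally consistent.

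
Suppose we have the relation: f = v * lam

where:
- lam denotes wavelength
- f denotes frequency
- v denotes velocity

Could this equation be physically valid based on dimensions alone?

No

lam (wavelength) has dimensions [L].
f (frequency) has dimensions [T^-1].
v (velocity) has dimensions [L T^-1].

Left side: [T^-1]
Right side: [L^2 T^-1]

The two sides have different dimensions, so the equation is NOT dimensionally consistent.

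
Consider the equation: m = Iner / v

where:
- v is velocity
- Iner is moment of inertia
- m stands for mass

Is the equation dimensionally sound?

No

v (velocity) has dimensions [L T^-1].
Iner (moment of inertia) has dimensions [L^2 M].
m (mass) has dimensions [M].

Left side: [M]
Right side: [L M T]

The two sides have different dimensions, so the equation is NOT dimensionally consistent.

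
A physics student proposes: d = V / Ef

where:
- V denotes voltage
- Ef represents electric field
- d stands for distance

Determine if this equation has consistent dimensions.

Yes

V (voltage) has dimensions [I^-1 L^2 M T^-3].
Ef (electric field) has dimensions [I^-1 L M T^-3].
d (distance) has dimensions [L].

Left side: [L]
Right side: [L]

Both sides have the same dimensions, so the equation is dimensionally consistent.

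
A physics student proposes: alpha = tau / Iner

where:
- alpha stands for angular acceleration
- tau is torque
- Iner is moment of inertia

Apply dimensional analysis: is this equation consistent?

Yes

alpha (angular acceleration) has dimensions [T^-2].
tau (torque) has dimensions [L^2 M T^-2].
Iner (moment of inertia) has dimensions [L^2 M].

Left side: [T^-2]
Right side: [T^-2]

Both sides have the same dimensions, so the equation is dimensionally consistent.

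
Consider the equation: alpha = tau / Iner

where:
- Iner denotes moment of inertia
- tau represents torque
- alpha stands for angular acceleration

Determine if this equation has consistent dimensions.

Yes

Iner (moment of inertia) has dimensions [L^2 M].
tau (torque) has dimensions [L^2 M T^-2].
alpha (angular acceleration) has dimensions [T^-2].

Left side: [T^-2]
Right side: [T^-2]

Both sides have the same dimensions, so the equation is dimensionally consistent.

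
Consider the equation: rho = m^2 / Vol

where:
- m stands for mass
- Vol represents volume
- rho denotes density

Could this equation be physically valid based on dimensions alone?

No

m (mass) has dimensions [M].
Vol (volume) has dimensions [L^3].
rho (density) has dimensions [L^-3 M].

Left side: [L^-3 M]
Right side: [L^-3 M^2]

The two sides have different dimensions, so the equation is NOT dimensionally consistent.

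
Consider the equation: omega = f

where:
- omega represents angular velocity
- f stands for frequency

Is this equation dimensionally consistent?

Yes

omega (angular velocity) has dimensions [T^-1].
f (frequency) has dimensions [T^-1].

Left side: [T^-1]
Right side: [T^-1]

Both sides have the same dimensions, so the equation is dimensionally consistent.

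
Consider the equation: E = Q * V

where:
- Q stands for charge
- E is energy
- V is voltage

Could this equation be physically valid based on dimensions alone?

Yes

Q (charge) has dimensions [I T].
E (energy) has dimensions [L^2 M T^-2].
V (voltage) has dimensions [I^-1 L^2 M T^-3].

Left side: [L^2 M T^-2]
Right side: [L^2 M T^-2]

Both sides have the same dimensions, so the equation is dimensionally consistent.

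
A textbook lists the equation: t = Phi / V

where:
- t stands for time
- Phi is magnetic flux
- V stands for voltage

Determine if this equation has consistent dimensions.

Yes

t (time) has dimensions [T].
Phi (magnetic flux) has dimensions [I^-1 L^2 M T^-2].
V (voltage) has dimensions [I^-1 L^2 M T^-3].

Left side: [T]
Right side: [T]

Both sides have the same dimensions, so the equation is dimensionally consistent.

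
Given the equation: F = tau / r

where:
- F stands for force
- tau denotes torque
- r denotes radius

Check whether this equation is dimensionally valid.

Yes

F (force) has dimensions [L M T^-2].
tau (torque) has dimensions [L^2 M T^-2].
r (radius) has dimensions [L].

Left side: [L M T^-2]
Right side: [L M T^-2]

Both sides have the same dimensions, so the equation is dimensionally consistent.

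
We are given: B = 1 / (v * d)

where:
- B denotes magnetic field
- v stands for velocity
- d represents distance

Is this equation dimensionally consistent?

No

B (magnetic field) has dimensions [I^-1 M T^-2].
v (velocity) has dimensions [L T^-1].
d (distance) has dimensions [L].

Left side: [I^-1 M T^-2]
Right side: [L^-2 T]

The two sides have different dimensions, so the equation is NOT dimensionally consistent.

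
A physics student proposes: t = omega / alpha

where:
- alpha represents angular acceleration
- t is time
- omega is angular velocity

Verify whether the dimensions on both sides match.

Yes

alpha (angular acceleration) has dimensions [T^-2].
t (time) has dimensions [T].
omega (angular velocity) has dimensions [T^-1].

Left side: [T]
Right side: [T]

Both sides have the same dimensions, so the equation is dimensionally consistent.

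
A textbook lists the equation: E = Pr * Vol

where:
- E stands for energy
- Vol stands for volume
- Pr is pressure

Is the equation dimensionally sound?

Yes

E (energy) has dimensions [L^2 M T^-2].
Vol (volume) has dimensions [L^3].
Pr (pressure) has dimensions [L^-1 M T^-2].

Left side: [L^2 M T^-2]
Right side: [L^2 M T^-2]

Both sides have the same dimensions, so the equation is dimensionally consistent.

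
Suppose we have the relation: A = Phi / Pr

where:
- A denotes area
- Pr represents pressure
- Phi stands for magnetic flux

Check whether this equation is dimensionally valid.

No

A (area) has dimensions [L^2].
Pr (pressure) has dimensions [L^-1 M T^-2].
Phi (magnetic flux) has dimensions [I^-1 L^2 M T^-2].

Left side: [L^2]
Right side: [I^-1 L^3]

The two sides have different dimensions, so the equation is NOT dimensionally consistent.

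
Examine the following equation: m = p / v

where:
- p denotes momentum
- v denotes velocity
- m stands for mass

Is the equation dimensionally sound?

Yes

p (momentum) has dimensions [L M T^-1].
v (velocity) has dimensions [L T^-1].
m (mass) has dimensions [M].

Left side: [M]
Right side: [M]

Both sides have the same dimensions, so the equation is dimensionally consistent.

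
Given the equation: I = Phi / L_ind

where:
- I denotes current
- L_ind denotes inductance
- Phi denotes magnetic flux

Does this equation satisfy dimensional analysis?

Yes

I (current) has dimensions [I].
L_ind (inductance) has dimensions [I^-2 L^2 M T^-2].
Phi (magnetic flux) has dimensions [I^-1 L^2 M T^-2].

Left side: [I]
Right side: [I]

Both sides have the same dimensions, so the equation is dimensionally consistent.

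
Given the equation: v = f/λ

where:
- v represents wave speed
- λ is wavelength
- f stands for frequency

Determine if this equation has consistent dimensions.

No

v (wave speed) has dimensions [L T^-1].
λ (wavelength) has dimensions [L].
f (frequency) has dimensions [T^-1].

Left side: [L T^-1]
Right side: [L^-1 T^-1]

The two sides have different dimensions, so the equation is NOT dimensionally consistent.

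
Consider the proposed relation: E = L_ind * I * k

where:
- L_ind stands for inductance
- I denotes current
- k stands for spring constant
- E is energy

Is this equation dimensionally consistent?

No

L_ind (inductance) has dimensions [I^-2 L^2 M T^-2].
I (current) has dimensions [I].
k (spring constant) has dimensions [M T^-2].
E (energy) has dimensions [L^2 M T^-2].

Left side: [L^2 M T^-2]
Right side: [I^-1 L^2 M^2 T^-4]

The two sides have different dimensions, so the equation is NOT dimensionally consistent.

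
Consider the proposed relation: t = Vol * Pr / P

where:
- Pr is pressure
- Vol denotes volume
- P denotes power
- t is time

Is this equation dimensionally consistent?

Yes

Pr (pressure) has dimensions [L^-1 M T^-2].
Vol (volume) has dimensions [L^3].
P (power) has dimensions [L^2 M T^-3].
t (time) has dimensions [T].

Left side: [T]
Right side: [T]

Both sides have the same dimensions, so the equation is dimensionally consistent.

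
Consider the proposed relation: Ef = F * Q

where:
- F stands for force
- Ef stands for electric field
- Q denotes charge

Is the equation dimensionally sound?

No

F (force) has dimensions [L M T^-2].
Ef (electric field) has dimensions [I^-1 L M T^-3].
Q (charge) has dimensions [I T].

Left side: [I^-1 L M T^-3]
Right side: [I L M T^-1]

The two sides have different dimensions, so the equation is NOT dimensionally consistent.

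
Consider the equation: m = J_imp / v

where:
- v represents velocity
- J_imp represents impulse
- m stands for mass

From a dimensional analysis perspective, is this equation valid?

Yes

v (velocity) has dimensions [L T^-1].
J_imp (impulse) has dimensions [L M T^-1].
m (mass) has dimensions [M].

Left side: [M]
Right side: [M]

Both sides have the same dimensions, so the equation is dimensionally consistent.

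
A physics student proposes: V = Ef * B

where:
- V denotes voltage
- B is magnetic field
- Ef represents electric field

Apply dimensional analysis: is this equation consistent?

No

V (voltage) has dimensions [I^-1 L^2 M T^-3].
B (magnetic field) has dimensions [I^-1 M T^-2].
Ef (electric field) has dimensions [I^-1 L M T^-3].

Left side: [I^-1 L^2 M T^-3]
Right side: [I^-2 L M^2 T^-5]

The two sides have different dimensions, so the equation is NOT dimensionally consistent.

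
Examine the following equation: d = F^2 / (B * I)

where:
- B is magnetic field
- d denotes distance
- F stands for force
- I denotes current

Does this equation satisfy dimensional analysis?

No

B (magnetic field) has dimensions [I^-1 M T^-2].
d (distance) has dimensions [L].
F (force) has dimensions [L M T^-2].
I (current) has dimensions [I].

Left side: [L]
Right side: [L^2 M T^-2]

The two sides have different dimensions, so the equation is NOT dimensionally consistent.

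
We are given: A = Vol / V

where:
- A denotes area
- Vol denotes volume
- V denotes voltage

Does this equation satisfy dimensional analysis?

No

A (area) has dimensions [L^2].
Vol (volume) has dimensions [L^3].
V (voltage) has dimensions [I^-1 L^2 M T^-3].

Left side: [L^2]
Right side: [I L M^-1 T^3]

The two sides have different dimensions, so the equation is NOT dimensionally consistent.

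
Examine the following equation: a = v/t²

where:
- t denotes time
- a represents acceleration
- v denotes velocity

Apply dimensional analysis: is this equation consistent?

No

t (time) has dimensions [T].
a (acceleration) has dimensions [L T^-2].
v (velocity) has dimensions [L T^-1].

Left side: [L T^-2]
Right side: [L T^-3]

The two sides have different dimensions, so the equation is NOT dimensionally consistent.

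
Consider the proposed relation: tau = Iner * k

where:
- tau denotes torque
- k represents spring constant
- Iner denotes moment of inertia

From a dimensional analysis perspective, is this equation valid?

No

tau (torque) has dimensions [L^2 M T^-2].
k (spring constant) has dimensions [M T^-2].
Iner (moment of inertia) has dimensions [L^2 M].

Left side: [L^2 M T^-2]
Right side: [L^2 M^2 T^-2]

The two sides have different dimensions, so the equation is NOT dimensionally consistent.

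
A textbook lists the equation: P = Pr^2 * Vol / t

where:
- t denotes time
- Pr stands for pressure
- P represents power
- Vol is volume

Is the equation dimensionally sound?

No

t (time) has dimensions [T].
Pr (pressure) has dimensions [L^-1 M T^-2].
P (power) has dimensions [L^2 M T^-3].
Vol (volume) has dimensions [L^3].

Left side: [L^2 M T^-3]
Right side: [L M^2 T^-5]

The two sides have different dimensions, so the equation is NOT dimensionally consistent.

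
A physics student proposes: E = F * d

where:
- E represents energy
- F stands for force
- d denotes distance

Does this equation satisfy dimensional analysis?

Yes

E (energy) has dimensions [L^2 M T^-2].
F (force) has dimensions [L M T^-2].
d (distance) has dimensions [L].

Left side: [L^2 M T^-2]
Right side: [L^2 M T^-2]

Both sides have the same dimensions, so the equation is dimensionally consistent.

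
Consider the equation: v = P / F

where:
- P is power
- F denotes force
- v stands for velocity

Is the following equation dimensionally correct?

Yes

P (power) has dimensions [L^2 M T^-3].
F (force) has dimensions [L M T^-2].
v (velocity) has dimensions [L T^-1].

Left side: [L T^-1]
Right side: [L T^-1]

Both sides have the same dimensions, so the equation is dimensionally consistent.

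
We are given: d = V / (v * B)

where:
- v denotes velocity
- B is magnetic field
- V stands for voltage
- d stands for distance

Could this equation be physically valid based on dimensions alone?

Yes

v (velocity) has dimensions [L T^-1].
B (magnetic field) has dimensions [I^-1 M T^-2].
V (voltage) has dimensions [I^-1 L^2 M T^-3].
d (distance) has dimensions [L].

Left side: [L]
Right side: [L]

Both sides have the same dimensions, so the equation is dimensionally consistent.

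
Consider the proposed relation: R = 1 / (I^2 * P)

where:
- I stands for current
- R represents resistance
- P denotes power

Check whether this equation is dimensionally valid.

No

I (current) has dimensions [I].
R (resistance) has dimensions [I^-2 L^2 M T^-3].
P (power) has dimensions [L^2 M T^-3].

Left side: [I^-2 L^2 M T^-3]
Right side: [I^-2 L^-2 M^-1 T^3]

The two sides have different dimensions, so the equation is NOT dimensionally consistent.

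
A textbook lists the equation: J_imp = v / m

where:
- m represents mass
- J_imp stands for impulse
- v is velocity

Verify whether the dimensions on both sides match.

No

m (mass) has dimensions [M].
J_imp (impulse) has dimensions [L M T^-1].
v (velocity) has dimensions [L T^-1].

Left side: [L M T^-1]
Right side: [L M^-1 T^-1]

The two sides have different dimensions, so the equation is NOT dimensionally consistent.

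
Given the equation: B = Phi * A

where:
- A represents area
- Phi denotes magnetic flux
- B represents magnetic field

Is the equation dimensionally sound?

No

A (area) has dimensions [L^2].
Phi (magnetic flux) has dimensions [I^-1 L^2 M T^-2].
B (magnetic field) has dimensions [I^-1 M T^-2].

Left side: [I^-1 M T^-2]
Right side: [I^-1 L^4 M T^-2]

The two sides have different dimensions, so the equation is NOT dimensionally consistent.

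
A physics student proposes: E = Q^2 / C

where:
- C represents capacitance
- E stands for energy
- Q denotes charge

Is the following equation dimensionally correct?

Yes

C (capacitance) has dimensions [I^2 L^-2 M^-1 T^4].
E (energy) has dimensions [L^2 M T^-2].
Q (charge) has dimensions [I T].

Left side: [L^2 M T^-2]
Right side: [L^2 M T^-2]

Both sides have the same dimensions, so the equation is dimensionally consistent.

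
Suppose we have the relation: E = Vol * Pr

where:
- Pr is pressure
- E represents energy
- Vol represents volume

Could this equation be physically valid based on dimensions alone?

Yes

Pr (pressure) has dimensions [L^-1 M T^-2].
E (energy) has dimensions [L^2 M T^-2].
Vol (volume) has dimensions [L^3].

Left side: [L^2 M T^-2]
Right side: [L^2 M T^-2]

Both sides have the same dimensions, so the equation is dimensionally consistent.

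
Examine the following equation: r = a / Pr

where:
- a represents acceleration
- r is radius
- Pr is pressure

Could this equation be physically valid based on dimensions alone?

No

a (acceleration) has dimensions [L T^-2].
r (radius) has dimensions [L].
Pr (pressure) has dimensions [L^-1 M T^-2].

Left side: [L]
Right side: [L^2 M^-1]

The two sides have different dimensions, so the equation is NOT dimensionally consistent.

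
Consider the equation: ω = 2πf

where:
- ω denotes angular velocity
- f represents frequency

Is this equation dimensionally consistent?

Yes

ω (angular velocity) has dimensions [T^-1].
f (frequency) has dimensions [T^-1].

Left side: [T^-1]
Right side: [T^-1]

Both sides have the same dimensions, so the equation is dimensionally consistent.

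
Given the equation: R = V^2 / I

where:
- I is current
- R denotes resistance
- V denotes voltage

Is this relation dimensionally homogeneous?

No

I (current) has dimensions [I].
R (resistance) has dimensions [I^-2 L^2 M T^-3].
V (voltage) has dimensions [I^-1 L^2 M T^-3].

Left side: [I^-2 L^2 M T^-3]
Right side: [I^-3 L^4 M^2 T^-6]

The two sides have different dimensions, so the equation is NOT dimensionally consistent.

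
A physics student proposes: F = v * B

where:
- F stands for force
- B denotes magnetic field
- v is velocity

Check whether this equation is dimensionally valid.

No

F (force) has dimensions [L M T^-2].
B (magnetic field) has dimensions [I^-1 M T^-2].
v (velocity) has dimensions [L T^-1].

Left side: [L M T^-2]
Right side: [I^-1 L M T^-3]

The two sides have different dimensions, so the equation is NOT dimensionally consistent.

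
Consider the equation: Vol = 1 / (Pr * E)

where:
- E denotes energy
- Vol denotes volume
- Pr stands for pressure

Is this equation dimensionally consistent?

No

E (energy) has dimensions [L^2 M T^-2].
Vol (volume) has dimensions [L^3].
Pr (pressure) has dimensions [L^-1 M T^-2].

Left side: [L^3]
Right side: [L^-1 M^-2 T^4]

The two sides have different dimensions, so the equation is NOT dimensionally consistent.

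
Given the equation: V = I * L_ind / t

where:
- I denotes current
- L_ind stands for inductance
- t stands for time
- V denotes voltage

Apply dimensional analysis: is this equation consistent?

Yes

I (current) has dimensions [I].
L_ind (inductance) has dimensions [I^-2 L^2 M T^-2].
t (time) has dimensions [T].
V (voltage) has dimensions [I^-1 L^2 M T^-3].

Left side: [I^-1 L^2 M T^-3]
Right side: [I^-1 L^2 M T^-3]

Both sides have the same dimensions, so the equation is dimensionally consistent.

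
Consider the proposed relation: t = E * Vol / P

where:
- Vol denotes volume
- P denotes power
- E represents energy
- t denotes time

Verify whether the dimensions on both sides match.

No

Vol (volume) has dimensions [L^3].
P (power) has dimensions [L^2 M T^-3].
E (energy) has dimensions [L^2 M T^-2].
t (time) has dimensions [T].

Left side: [T]
Right side: [L^3 T]

The two sides have different dimensions, so the equation is NOT dimensionally consistent.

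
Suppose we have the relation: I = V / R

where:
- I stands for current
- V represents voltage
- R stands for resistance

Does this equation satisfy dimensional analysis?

Yes

I (current) has dimensions [I].
V (voltage) has dimensions [I^-1 L^2 M T^-3].
R (resistance) has dimensions [I^-2 L^2 M T^-3].

Left side: [I]
Right side: [I]

Both sides have the same dimensions, so the equation is dimensionally consistent.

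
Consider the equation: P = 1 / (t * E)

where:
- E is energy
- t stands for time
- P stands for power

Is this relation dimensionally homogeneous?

No

E (energy) has dimensions [L^2 M T^-2].
t (time) has dimensions [T].
P (power) has dimensions [L^2 M T^-3].

Left side: [L^2 M T^-3]
Right side: [L^-2 M^-1 T]

The two sides have different dimensions, so the equation is NOT dimensionally consistent.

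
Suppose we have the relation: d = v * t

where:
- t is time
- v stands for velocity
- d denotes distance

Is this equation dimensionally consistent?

Yes

t (time) has dimensions [T].
v (velocity) has dimensions [L T^-1].
d (distance) has dimensions [L].

Left side: [L]
Right side: [L]

Both sides have the same dimensions, so the equation is dimensionally consistent.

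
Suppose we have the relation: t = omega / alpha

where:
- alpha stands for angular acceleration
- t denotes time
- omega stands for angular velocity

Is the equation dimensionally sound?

Yes

alpha (angular acceleration) has dimensions [T^-2].
t (time) has dimensions [T].
omega (angular velocity) has dimensions [T^-1].

Left side: [T]
Right side: [T]

Both sides have the same dimensions, so the equation is dimensionally consistent.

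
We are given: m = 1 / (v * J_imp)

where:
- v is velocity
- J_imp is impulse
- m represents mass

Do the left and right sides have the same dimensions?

No

v (velocity) has dimensions [L T^-1].
J_imp (impulse) has dimensions [L M T^-1].
m (mass) has dimensions [M].

Left side: [M]
Right side: [L^-2 M^-1 T^2]

The two sides have different dimensions, so the equation is NOT dimensionally consistent.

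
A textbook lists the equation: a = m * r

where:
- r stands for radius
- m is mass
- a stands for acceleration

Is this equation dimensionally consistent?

No

r (radius) has dimensions [L].
m (mass) has dimensions [M].
a (acceleration) has dimensions [L T^-2].

Left side: [L T^-2]
Right side: [L M]

The two sides have different dimensions, so the equation is NOT dimensionally consistent.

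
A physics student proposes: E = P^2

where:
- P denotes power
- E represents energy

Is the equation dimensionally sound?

No

P (power) has dimensions [L^2 M T^-3].
E (energy) has dimensions [L^2 M T^-2].

Left side: [L^2 M T^-2]
Right side: [L^4 M^2 T^-6]

The two sides have different dimensions, so the equation is NOT dimensionally consistent.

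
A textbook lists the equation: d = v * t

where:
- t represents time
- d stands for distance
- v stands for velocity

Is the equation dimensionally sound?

Yes

t (time) has dimensions [T].
d (distance) has dimensions [L].
v (velocity) has dimensions [L T^-1].

Left side: [L]
Right side: [L]

Both sides have the same dimensions, so the equation is dimensionally consistent.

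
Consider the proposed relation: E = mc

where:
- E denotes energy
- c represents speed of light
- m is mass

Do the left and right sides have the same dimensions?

No

E (energy) has dimensions [L^2 M T^-2].
c (speed of light) has dimensions [L T^-1].
m (mass) has dimensions [M].

Left side: [L^2 M T^-2]
Right side: [L M T^-1]

The two sides have different dimensions, so the equation is NOT dimensionally consistent.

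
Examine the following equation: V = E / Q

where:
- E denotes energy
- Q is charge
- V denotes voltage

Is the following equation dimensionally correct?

Yes

E (energy) has dimensions [L^2 M T^-2].
Q (charge) has dimensions [I T].
V (voltage) has dimensions [I^-1 L^2 M T^-3].

Left side: [I^-1 L^2 M T^-3]
Right side: [I^-1 L^2 M T^-3]

Both sides have the same dimensions, so the equation is dimensionally consistent.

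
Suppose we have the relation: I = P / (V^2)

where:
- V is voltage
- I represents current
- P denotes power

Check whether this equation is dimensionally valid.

No

V (voltage) has dimensions [I^-1 L^2 M T^-3].
I (current) has dimensions [I].
P (power) has dimensions [L^2 M T^-3].

Left side: [I]
Right side: [I^2 L^-2 M^-1 T^3]

The two sides have different dimensions, so the equation is NOT dimensionally consistent.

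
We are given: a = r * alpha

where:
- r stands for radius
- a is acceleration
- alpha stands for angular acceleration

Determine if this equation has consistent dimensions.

Yes

r (radius) has dimensions [L].
a (acceleration) has dimensions [L T^-2].
alpha (angular acceleration) has dimensions [T^-2].

Left side: [L T^-2]
Right side: [L T^-2]

Both sides have the same dimensions, so the equation is dimensionally consistent.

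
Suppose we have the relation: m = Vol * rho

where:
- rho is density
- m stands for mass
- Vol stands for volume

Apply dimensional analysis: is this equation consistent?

Yes

rho (density) has dimensions [L^-3 M].
m (mass) has dimensions [M].
Vol (volume) has dimensions [L^3].

Left side: [M]
Right side: [M]

Both sides have the same dimensions, so the equation is dimensionally consistent.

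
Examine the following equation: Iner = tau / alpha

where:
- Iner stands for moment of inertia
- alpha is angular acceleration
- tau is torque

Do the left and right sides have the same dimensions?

Yes

Iner (moment of inertia) has dimensions [L^2 M].
alpha (angular acceleration) has dimensions [T^-2].
tau (torque) has dimensions [L^2 M T^-2].

Left side: [L^2 M]
Right side: [L^2 M]

Both sides have the same dimensions, so the equation is dimensionally consistent.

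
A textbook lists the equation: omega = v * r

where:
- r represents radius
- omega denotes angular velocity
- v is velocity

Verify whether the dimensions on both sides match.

No

r (radius) has dimensions [L].
omega (angular velocity) has dimensions [T^-1].
v (velocity) has dimensions [L T^-1].

Left side: [T^-1]
Right side: [L^2 T^-1]

The two sides have different dimensions, so the equation is NOT dimensionally consistent.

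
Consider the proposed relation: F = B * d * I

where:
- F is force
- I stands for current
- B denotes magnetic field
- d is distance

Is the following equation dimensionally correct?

Yes

F (force) has dimensions [L M T^-2].
I (current) has dimensions [I].
B (magnetic field) has dimensions [I^-1 M T^-2].
d (distance) has dimensions [L].

Left side: [L M T^-2]
Right side: [L M T^-2]

Both sides have the same dimensions, so the equation is dimensionally consistent.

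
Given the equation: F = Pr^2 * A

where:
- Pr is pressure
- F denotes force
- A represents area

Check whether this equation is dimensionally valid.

No

Pr (pressure) has dimensions [L^-1 M T^-2].
F (force) has dimensions [L M T^-2].
A (area) has dimensions [L^2].

Left side: [L M T^-2]
Right side: [M^2 T^-4]

The two sides have different dimensions, so the equation is NOT dimensionally consistent.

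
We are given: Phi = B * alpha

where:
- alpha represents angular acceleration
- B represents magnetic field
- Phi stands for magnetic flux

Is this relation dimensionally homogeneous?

No

alpha (angular acceleration) has dimensions [T^-2].
B (magnetic field) has dimensions [I^-1 M T^-2].
Phi (magnetic flux) has dimensions [I^-1 L^2 M T^-2].

Left side: [I^-1 L^2 M T^-2]
Right side: [I^-1 M T^-4]

The two sides have different dimensions, so the equation is NOT dimensionally consistent.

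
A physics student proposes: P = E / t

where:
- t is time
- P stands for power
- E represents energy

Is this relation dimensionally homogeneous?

Yes

t (time) has dimensions [T].
P (power) has dimensions [L^2 M T^-3].
E (energy) has dimensions [L^2 M T^-2].

Left side: [L^2 M T^-3]
Right side: [L^2 M T^-3]

Both sides have the same dimensions, so the equation is dimensionally consistent.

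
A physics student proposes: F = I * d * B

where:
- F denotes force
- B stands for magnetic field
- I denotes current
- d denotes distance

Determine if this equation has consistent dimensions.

Yes

F (force) has dimensions [L M T^-2].
B (magnetic field) has dimensions [I^-1 M T^-2].
I (current) has dimensions [I].
d (distance) has dimensions [L].

Left side: [L M T^-2]
Right side: [L M T^-2]

Both sides have the same dimensions, so the equation is dimensionally consistent.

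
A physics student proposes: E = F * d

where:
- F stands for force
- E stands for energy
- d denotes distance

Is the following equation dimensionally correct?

Yes

F (force) has dimensions [L M T^-2].
E (energy) has dimensions [L^2 M T^-2].
d (distance) has dimensions [L].

Left side: [L^2 M T^-2]
Right side: [L^2 M T^-2]

Both sides have the same dimensions, so the equation is dimensionally consistent.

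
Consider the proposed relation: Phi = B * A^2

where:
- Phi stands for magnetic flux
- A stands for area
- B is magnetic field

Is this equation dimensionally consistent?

No

Phi (magnetic flux) has dimensions [I^-1 L^2 M T^-2].
A (area) has dimensions [L^2].
B (magnetic field) has dimensions [I^-1 M T^-2].

Left side: [I^-1 L^2 M T^-2]
Right side: [I^-1 L^4 M T^-2]

The two sides have different dimensions, so the equation is NOT dimensionally consistent.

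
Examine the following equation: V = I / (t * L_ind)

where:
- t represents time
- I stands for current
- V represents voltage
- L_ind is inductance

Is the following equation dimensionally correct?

No

t (time) has dimensions [T].
I (current) has dimensions [I].
V (voltage) has dimensions [I^-1 L^2 M T^-3].
L_ind (inductance) has dimensions [I^-2 L^2 M T^-2].

Left side: [I^-1 L^2 M T^-3]
Right side: [I^3 L^-2 M^-1 T]

The two sides have different dimensions, so the equation is NOT dimensionally consistent.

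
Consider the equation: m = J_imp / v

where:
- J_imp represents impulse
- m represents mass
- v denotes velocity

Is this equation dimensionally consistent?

Yes

J_imp (impulse) has dimensions [L M T^-1].
m (mass) has dimensions [M].
v (velocity) has dimensions [L T^-1].

Left side: [M]
Right side: [M]

Both sides have the same dimensions, so the equation is dimensionally consistent.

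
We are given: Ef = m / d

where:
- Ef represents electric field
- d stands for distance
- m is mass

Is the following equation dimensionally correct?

No

Ef (electric field) has dimensions [I^-1 L M T^-3].
d (distance) has dimensions [L].
m (mass) has dimensions [M].

Left side: [I^-1 L M T^-3]
Right side: [L^-1 M]

The two sides have different dimensions, so the equation is NOT dimensionally consistent.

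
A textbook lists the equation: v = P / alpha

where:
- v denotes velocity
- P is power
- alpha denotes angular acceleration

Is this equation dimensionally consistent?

No

v (velocity) has dimensions [L T^-1].
P (power) has dimensions [L^2 M T^-3].
alpha (angular acceleration) has dimensions [T^-2].

Left side: [L T^-1]
Right side: [L^2 M T^-1]

The two sides have different dimensions, so the equation is NOT dimensionally consistent.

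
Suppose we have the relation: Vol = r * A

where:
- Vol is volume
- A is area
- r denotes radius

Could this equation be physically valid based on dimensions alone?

Yes

Vol (volume) has dimensions [L^3].
A (area) has dimensions [L^2].
r (radius) has dimensions [L].

Left side: [L^3]
Right side: [L^3]

Both sides have the same dimensions, so the equation is dimensionally consistent.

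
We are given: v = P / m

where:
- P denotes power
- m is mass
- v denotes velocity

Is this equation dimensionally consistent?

No

P (power) has dimensions [L^2 M T^-3].
m (mass) has dimensions [M].
v (velocity) has dimensions [L T^-1].

Left side: [L T^-1]
Right side: [L^2 T^-3]

The two sides have different dimensions, so the equation is NOT dimensionally consistent.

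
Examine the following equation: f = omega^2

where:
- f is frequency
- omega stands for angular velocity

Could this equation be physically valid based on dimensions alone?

No

f (frequency) has dimensions [T^-1].
omega (angular velocity) has dimensions [T^-1].

Left side: [T^-1]
Right side: [T^-2]

The two sides have different dimensions, so the equation is NOT dimensionally consistent.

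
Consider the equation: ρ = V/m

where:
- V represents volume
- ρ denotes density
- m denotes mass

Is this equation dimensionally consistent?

No

V (volume) has dimensions [L^3].
ρ (density) has dimensions [L^-3 M].
m (mass) has dimensions [M].

Left side: [L^-3 M]
Right side: [L^3 M^-1]

The two sides have different dimensions, so the equation is NOT dimensionally consistent.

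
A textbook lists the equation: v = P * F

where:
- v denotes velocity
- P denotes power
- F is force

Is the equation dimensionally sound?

No

v (velocity) has dimensions [L T^-1].
P (power) has dimensions [L^2 M T^-3].
F (force) has dimensions [L M T^-2].

Left side: [L T^-1]
Right side: [L^3 M^2 T^-5]

The two sides have different dimensions, so the equation is NOT dimensionally consistent.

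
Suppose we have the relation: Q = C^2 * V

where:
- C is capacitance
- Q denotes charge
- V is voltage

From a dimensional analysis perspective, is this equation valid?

No

C (capacitance) has dimensions [I^2 L^-2 M^-1 T^4].
Q (charge) has dimensions [I T].
V (voltage) has dimensions [I^-1 L^2 M T^-3].

Left side: [I T]
Right side: [I^3 L^-2 M^-1 T^5]

The two sides have different dimensions, so the equation is NOT dimensionally consistent.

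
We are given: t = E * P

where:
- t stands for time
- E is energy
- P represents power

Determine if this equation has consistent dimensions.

No

t (time) has dimensions [T].
E (energy) has dimensions [L^2 M T^-2].
P (power) has dimensions [L^2 M T^-3].

Left side: [T]
Right side: [L^4 M^2 T^-5]

The two sides have different dimensions, so the equation is NOT dimensionally consistent.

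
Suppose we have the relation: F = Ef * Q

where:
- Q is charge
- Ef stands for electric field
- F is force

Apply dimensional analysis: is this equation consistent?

Yes

Q (charge) has dimensions [I T].
Ef (electric field) has dimensions [I^-1 L M T^-3].
F (force) has dimensions [L M T^-2].

Left side: [L M T^-2]
Right side: [L M T^-2]

Both sides have the same dimensions, so the equation is dimensionally consistent.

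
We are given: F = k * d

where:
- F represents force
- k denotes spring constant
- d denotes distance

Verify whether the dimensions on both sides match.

Yes

F (force) has dimensions [L M T^-2].
k (spring constant) has dimensions [M T^-2].
d (distance) has dimensions [L].

Left side: [L M T^-2]
Right side: [L M T^-2]

Both sides have the same dimensions, so the equation is dimensionally consistent.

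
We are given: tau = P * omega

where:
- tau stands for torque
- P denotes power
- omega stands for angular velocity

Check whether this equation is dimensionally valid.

No

tau (torque) has dimensions [L^2 M T^-2].
P (power) has dimensions [L^2 M T^-3].
omega (angular velocity) has dimensions [T^-1].

Left side: [L^2 M T^-2]
Right side: [L^2 M T^-4]

The two sides have different dimensions, so the equation is NOT dimensionally consistent.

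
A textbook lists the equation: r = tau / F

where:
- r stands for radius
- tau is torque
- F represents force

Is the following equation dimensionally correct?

Yes

r (radius) has dimensions [L].
tau (torque) has dimensions [L^2 M T^-2].
F (force) has dimensions [L M T^-2].

Left side: [L]
Right side: [L]

Both sides have the same dimensions, so the equation is dimensionally consistent.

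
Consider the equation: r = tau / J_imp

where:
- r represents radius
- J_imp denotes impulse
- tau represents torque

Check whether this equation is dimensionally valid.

No

r (radius) has dimensions [L].
J_imp (impulse) has dimensions [L M T^-1].
tau (torque) has dimensions [L^2 M T^-2].

Left side: [L]
Right side: [L T^-1]

The two sides have different dimensions, so the equation is NOT dimensionally consistent.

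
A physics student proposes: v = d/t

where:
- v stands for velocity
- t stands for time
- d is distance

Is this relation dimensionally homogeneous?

Yes

v (velocity) has dimensions [L T^-1].
t (time) has dimensions [T].
d (distance) has dimensions [L].

Left side: [L T^-1]
Right side: [L T^-1]

Both sides have the same dimensions, so the equation is dimensionally consistent.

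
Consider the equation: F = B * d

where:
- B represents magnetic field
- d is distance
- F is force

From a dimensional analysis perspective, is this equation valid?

No

B (magnetic field) has dimensions [I^-1 M T^-2].
d (distance) has dimensions [L].
F (force) has dimensions [L M T^-2].

Left side: [L M T^-2]
Right side: [I^-1 L M T^-2]

The two sides have different dimensions, so the equation is NOT dimensionally consistent.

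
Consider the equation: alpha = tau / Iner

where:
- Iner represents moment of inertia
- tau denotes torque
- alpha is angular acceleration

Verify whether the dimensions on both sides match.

Yes

Iner (moment of inertia) has dimensions [L^2 M].
tau (torque) has dimensions [L^2 M T^-2].
alpha (angular acceleration) has dimensions [T^-2].

Left side: [T^-2]
Right side: [T^-2]

Both sides have the same dimensions, so the equation is dimensionally consistent.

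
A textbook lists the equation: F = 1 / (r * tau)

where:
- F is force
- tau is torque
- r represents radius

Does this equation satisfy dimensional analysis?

No

F (force) has dimensions [L M T^-2].
tau (torque) has dimensions [L^2 M T^-2].
r (radius) has dimensions [L].

Left side: [L M T^-2]
Right side: [L^-3 M^-1 T^2]

The two sides have different dimensions, so the equation is NOT dimensionally consistent.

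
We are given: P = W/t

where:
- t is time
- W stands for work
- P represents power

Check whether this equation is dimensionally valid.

Yes

t (time) has dimensions [T].
W (work) has dimensions [L^2 M T^-2].
P (power) has dimensions [L^2 M T^-3].

Left side: [L^2 M T^-3]
Right side: [L^2 M T^-3]

Both sides have the same dimensions, so the equation is dimensionally consistent.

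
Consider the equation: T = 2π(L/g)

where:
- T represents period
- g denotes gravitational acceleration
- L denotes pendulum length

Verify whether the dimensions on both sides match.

No

T (period) has dimensions [T].
g (gravitational acceleration) has dimensions [L T^-2].
L (pendulum length) has dimensions [L].

Left side: [T]
Right side: [T^2]

The two sides have different dimensions, so the equation is NOT dimensionally consistent.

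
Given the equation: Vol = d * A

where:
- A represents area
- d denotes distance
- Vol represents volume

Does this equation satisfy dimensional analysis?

Yes

A (area) has dimensions [L^2].
d (distance) has dimensions [L].
Vol (volume) has dimensions [L^3].

Left side: [L^3]
Right side: [L^3]

Both sides have the same dimensions, so the equation is dimensionally consistent.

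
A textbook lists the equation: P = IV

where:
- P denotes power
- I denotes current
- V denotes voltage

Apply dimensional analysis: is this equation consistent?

Yes

P (power) has dimensions [L^2 M T^-3].
I (current) has dimensions [I].
V (voltage) has dimensions [I^-1 L^2 M T^-3].

Left side: [L^2 M T^-3]
Right side: [L^2 M T^-3]

Both sides have the same dimensions, so the equation is dimensionally consistent.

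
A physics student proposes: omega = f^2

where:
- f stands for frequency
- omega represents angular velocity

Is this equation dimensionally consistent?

No

f (frequency) has dimensions [T^-1].
omega (angular velocity) has dimensions [T^-1].

Left side: [T^-1]
Right side: [T^-2]

The two sides have different dimensions, so the equation is NOT dimensionally consistent.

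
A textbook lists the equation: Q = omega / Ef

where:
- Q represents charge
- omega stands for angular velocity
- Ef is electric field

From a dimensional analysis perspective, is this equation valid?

No

Q (charge) has dimensions [I T].
omega (angular velocity) has dimensions [T^-1].
Ef (electric field) has dimensions [I^-1 L M T^-3].

Left side: [I T]
Right side: [I L^-1 M^-1 T^2]

The two sides have different dimensions, so the equation is NOT dimensionally consistent.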